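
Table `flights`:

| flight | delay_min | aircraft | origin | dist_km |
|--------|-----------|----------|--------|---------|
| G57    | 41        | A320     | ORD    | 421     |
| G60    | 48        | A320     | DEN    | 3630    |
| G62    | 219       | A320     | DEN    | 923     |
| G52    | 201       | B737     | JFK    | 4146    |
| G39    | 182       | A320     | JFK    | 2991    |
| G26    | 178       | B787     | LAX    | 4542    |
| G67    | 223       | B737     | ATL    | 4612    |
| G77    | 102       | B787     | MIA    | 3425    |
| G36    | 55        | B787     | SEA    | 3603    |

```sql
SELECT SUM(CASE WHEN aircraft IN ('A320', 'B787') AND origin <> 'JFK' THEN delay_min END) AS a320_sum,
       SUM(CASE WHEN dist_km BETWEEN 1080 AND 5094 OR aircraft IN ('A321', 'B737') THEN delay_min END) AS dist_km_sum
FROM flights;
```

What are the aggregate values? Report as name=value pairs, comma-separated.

[a320_sum: aircraft IN ('A320', 'B787') AND origin <> 'JFK']
flight=G57: ✓ → 41
flight=G60: ✓ → 48
flight=G62: ✓ → 219
flight=G52: ✗
flight=G39: ✗
flight=G26: ✓ → 178
flight=G67: ✗
flight=G77: ✓ → 102
flight=G36: ✓ → 55
a320_sum = 41 + 48 + 219 + 178 + 102 + 55 = 643
—
[dist_km_sum: dist_km BETWEEN 1080 AND 5094 OR aircraft IN ('A321', 'B737')]
flight=G57: ✗
flight=G60: ✓ → 48
flight=G62: ✗
flight=G52: ✓ → 201
flight=G39: ✓ → 182
flight=G26: ✓ → 178
flight=G67: ✓ → 223
flight=G77: ✓ → 102
flight=G36: ✓ → 55
dist_km_sum = 48 + 201 + 182 + 178 + 223 + 102 + 55 = 989

a320_sum=643, dist_km_sum=989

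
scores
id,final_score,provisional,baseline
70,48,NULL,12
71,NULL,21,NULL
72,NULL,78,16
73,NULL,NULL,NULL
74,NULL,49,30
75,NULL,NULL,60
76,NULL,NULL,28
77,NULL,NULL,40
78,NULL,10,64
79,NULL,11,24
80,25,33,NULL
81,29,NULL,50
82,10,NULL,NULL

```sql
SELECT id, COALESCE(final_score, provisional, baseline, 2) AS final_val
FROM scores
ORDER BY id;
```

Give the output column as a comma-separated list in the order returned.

48, 21, 78, 2, 49, 60, 28, 40, 10, 11, 25, 29, 10

id=70: final_score=48 → 48
id=71: final_score=NULL, provisional=21 → 21
id=72: final_score=NULL, provisional=78 → 78
id=73: final_score=NULL, provisional=NULL, baseline=NULL, → literal 2 → 2
id=74: final_score=NULL, provisional=49 → 49
id=75: final_score=NULL, provisional=NULL, baseline=60 → 60
id=76: final_score=NULL, provisional=NULL, baseline=28 → 28
id=77: final_score=NULL, provisional=NULL, baseline=40 → 40
id=78: final_score=NULL, provisional=10 → 10
id=79: final_score=NULL, provisional=11 → 11
id=80: final_score=25 → 25
id=81: final_score=29 → 29
id=82: final_score=10 → 10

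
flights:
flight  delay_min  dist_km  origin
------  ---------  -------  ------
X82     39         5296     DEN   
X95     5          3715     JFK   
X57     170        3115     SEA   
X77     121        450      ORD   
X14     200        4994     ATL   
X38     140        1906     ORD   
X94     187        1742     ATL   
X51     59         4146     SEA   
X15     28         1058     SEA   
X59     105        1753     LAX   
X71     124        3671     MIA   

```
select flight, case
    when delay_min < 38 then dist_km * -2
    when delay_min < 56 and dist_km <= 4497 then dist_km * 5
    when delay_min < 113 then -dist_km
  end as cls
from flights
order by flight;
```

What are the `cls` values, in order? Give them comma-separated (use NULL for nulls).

NULL, -2116, NULL, -4146, NULL, -1753, NULL, NULL, -5296, NULL, -7430

flight=X14: (no match → NULL) → NULL
flight=X15: delay_min < 38 → -2116
flight=X38: (no match → NULL) → NULL
flight=X51: delay_min < 113 → -4146
flight=X57: (no match → NULL) → NULL
flight=X59: delay_min < 113 → -1753
flight=X71: (no match → NULL) → NULL
flight=X77: (no match → NULL) → NULL
flight=X82: delay_min < 113 → -5296
flight=X94: (no match → NULL) → NULL
flight=X95: delay_min < 38 → -7430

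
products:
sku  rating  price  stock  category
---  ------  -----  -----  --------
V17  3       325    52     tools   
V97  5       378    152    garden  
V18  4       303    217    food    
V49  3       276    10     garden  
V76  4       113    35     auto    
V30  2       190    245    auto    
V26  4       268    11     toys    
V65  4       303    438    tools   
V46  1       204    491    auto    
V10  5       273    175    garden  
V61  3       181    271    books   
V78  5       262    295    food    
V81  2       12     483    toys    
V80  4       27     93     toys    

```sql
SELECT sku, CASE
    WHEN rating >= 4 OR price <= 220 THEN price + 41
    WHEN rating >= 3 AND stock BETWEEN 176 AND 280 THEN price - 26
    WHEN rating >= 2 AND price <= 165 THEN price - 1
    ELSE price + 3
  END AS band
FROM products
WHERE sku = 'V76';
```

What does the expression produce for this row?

154

sku = V76: rating=4, price=113, stock=35, category=auto.
rating >= 4 OR price <= 220 → true → 154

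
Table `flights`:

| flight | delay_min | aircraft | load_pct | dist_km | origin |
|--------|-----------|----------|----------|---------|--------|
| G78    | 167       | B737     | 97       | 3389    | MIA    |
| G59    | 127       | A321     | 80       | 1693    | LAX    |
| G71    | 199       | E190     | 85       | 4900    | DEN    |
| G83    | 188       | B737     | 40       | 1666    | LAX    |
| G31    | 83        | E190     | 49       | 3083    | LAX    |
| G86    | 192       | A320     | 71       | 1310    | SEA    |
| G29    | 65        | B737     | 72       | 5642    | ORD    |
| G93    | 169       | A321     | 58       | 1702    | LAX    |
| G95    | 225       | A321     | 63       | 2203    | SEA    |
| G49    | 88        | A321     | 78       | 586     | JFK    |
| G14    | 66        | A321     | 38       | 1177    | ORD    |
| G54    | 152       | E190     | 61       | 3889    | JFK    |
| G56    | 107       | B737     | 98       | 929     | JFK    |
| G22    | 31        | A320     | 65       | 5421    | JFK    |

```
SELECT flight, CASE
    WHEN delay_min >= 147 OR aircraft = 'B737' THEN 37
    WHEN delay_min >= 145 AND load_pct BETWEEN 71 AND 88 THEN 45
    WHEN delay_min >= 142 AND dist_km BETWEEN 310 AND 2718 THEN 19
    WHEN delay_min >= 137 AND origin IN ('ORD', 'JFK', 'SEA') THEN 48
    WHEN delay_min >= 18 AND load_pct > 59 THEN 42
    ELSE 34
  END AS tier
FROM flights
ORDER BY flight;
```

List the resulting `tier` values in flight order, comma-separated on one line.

34, 42, 37, 34, 42, 37, 37, 42, 37, 37, 37, 37, 37, 37

flight=G14: ELSE → 34
flight=G22: delay_min >= 18 AND load_pct > 59 → 42
flight=G29: delay_min >= 147 OR aircraft = 'B737' → 37
flight=G31: ELSE → 34
flight=G49: delay_min >= 18 AND load_pct > 59 → 42
flight=G54: delay_min >= 147 OR aircraft = 'B737' → 37
flight=G56: delay_min >= 147 OR aircraft = 'B737' → 37
flight=G59: delay_min >= 18 AND load_pct > 59 → 42
flight=G71: delay_min >= 147 OR aircraft = 'B737' → 37
flight=G78: delay_min >= 147 OR aircraft = 'B737' → 37
flight=G83: delay_min >= 147 OR aircraft = 'B737' → 37
flight=G86: delay_min >= 147 OR aircraft = 'B737' → 37
flight=G93: delay_min >= 147 OR aircraft = 'B737' → 37
flight=G95: delay_min >= 147 OR aircraft = 'B737' → 37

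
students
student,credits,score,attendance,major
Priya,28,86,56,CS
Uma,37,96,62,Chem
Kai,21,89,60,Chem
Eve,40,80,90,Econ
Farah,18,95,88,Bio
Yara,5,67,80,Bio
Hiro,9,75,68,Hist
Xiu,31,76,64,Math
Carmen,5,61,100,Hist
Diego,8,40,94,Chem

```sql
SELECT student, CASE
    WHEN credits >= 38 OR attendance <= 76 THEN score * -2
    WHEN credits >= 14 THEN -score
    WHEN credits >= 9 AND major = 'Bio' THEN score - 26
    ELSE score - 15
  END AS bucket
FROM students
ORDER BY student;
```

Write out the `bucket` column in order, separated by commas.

46, 25, -160, -95, -150, -178, -172, -192, -152, 52

student=Carmen: ELSE → 46
student=Diego: ELSE → 25
student=Eve: credits >= 38 OR attendance <= 76 → -160
student=Farah: credits >= 14 → -95
student=Hiro: credits >= 38 OR attendance <= 76 → -150
student=Kai: credits >= 38 OR attendance <= 76 → -178
student=Priya: credits >= 38 OR attendance <= 76 → -172
student=Uma: credits >= 38 OR attendance <= 76 → -192
student=Xiu: credits >= 38 OR attendance <= 76 → -152
student=Yara: ELSE → 52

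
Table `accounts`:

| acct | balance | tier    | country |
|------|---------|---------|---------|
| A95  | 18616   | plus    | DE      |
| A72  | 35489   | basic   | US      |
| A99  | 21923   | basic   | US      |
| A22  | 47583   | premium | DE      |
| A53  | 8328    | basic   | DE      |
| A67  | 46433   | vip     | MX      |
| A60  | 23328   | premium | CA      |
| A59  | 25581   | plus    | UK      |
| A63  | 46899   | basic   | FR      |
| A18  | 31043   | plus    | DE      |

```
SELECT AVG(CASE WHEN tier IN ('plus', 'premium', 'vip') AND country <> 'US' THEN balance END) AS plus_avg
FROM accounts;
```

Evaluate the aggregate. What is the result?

acct=A95: ✓ → 18616
acct=A72: ✗
acct=A99: ✗
acct=A22: ✓ → 47583
acct=A53: ✗
acct=A67: ✓ → 46433
acct=A60: ✓ → 23328
acct=A59: ✓ → 25581
acct=A63: ✗
acct=A18: ✓ → 31043
plus_avg = (18616 + 47583 + 46433 + 23328 + 25581 + 31043) / 6 = 32097.3333333333

32097.3333333333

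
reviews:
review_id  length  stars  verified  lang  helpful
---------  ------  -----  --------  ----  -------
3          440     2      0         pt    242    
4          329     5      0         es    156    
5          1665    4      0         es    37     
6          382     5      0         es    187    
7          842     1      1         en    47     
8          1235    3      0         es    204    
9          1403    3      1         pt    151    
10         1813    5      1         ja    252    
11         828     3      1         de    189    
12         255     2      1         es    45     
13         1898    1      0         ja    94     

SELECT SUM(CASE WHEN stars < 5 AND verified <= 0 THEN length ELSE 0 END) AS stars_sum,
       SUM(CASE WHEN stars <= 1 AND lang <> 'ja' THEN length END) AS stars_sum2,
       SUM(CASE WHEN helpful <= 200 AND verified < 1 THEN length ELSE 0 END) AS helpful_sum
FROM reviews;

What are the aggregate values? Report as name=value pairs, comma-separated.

stars_sum=5238, stars_sum2=842, helpful_sum=4274

[stars_sum: stars < 5 AND verified <= 0]
review_id=3: ✓ → 440
review_id=4: ✗
review_id=5: ✓ → 1665
review_id=6: ✗
review_id=7: ✗
review_id=8: ✓ → 1235
review_id=9: ✗
review_id=10: ✗
review_id=11: ✗
review_id=12: ✗
review_id=13: ✓ → 1898
stars_sum = 440 + 1665 + 1235 + 1898 = 5238
—
[stars_sum2: stars <= 1 AND lang <> 'ja']
review_id=3: ✗
review_id=4: ✗
review_id=5: ✗
review_id=6: ✗
review_id=7: ✓ → 842
review_id=8: ✗
review_id=9: ✗
review_id=10: ✗
review_id=11: ✗
review_id=12: ✗
review_id=13: ✗
stars_sum2 = 842
—
[helpful_sum: helpful <= 200 AND verified < 1]
review_id=3: ✗
review_id=4: ✓ → 329
review_id=5: ✓ → 1665
review_id=6: ✓ → 382
review_id=7: ✗
review_id=8: ✗
review_id=9: ✗
review_id=10: ✗
review_id=11: ✗
review_id=12: ✗
review_id=13: ✓ → 1898
helpful_sum = 329 + 1665 + 382 + 1898 = 4274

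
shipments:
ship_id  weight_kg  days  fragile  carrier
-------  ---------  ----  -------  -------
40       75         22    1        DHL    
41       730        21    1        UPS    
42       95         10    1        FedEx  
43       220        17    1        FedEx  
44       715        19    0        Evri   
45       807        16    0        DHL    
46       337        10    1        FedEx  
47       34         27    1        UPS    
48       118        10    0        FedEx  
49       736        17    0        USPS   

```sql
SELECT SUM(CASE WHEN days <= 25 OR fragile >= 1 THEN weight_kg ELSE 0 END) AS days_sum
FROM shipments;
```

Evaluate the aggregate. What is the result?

3867

ship_id=40: ✓ → 75
ship_id=41: ✓ → 730
ship_id=42: ✓ → 95
ship_id=43: ✓ → 220
ship_id=44: ✓ → 715
ship_id=45: ✓ → 807
ship_id=46: ✓ → 337
ship_id=47: ✓ → 34
ship_id=48: ✓ → 118
ship_id=49: ✓ → 736
days_sum = 75 + 730 + 95 + 220 + 715 + 807 + 337 + 34 + 118 + 736 = 3867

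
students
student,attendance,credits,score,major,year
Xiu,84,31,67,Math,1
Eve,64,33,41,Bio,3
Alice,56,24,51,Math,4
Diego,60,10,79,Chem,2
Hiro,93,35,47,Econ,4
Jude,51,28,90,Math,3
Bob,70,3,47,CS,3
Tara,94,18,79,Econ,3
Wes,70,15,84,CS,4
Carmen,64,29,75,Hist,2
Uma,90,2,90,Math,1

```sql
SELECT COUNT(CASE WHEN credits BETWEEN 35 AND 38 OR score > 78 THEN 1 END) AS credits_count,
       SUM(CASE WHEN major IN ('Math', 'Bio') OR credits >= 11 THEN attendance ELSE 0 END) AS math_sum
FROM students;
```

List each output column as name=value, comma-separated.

credits_count=6, math_sum=666

[credits_count: credits BETWEEN 35 AND 38 OR score > 78]
student=Xiu: ✗
student=Eve: ✗
student=Alice: ✗
student=Diego: ✓ → 1
student=Hiro: ✓ → 1
student=Jude: ✓ → 1
student=Bob: ✗
student=Tara: ✓ → 1
student=Wes: ✓ → 1
student=Carmen: ✗
student=Uma: ✓ → 1
credits_count = COUNT(1, 1, 1, 1, 1, 1) = 6
—
[math_sum: major IN ('Math', 'Bio') OR credits >= 11]
student=Xiu: ✓ → 84
student=Eve: ✓ → 64
student=Alice: ✓ → 56
student=Diego: ✗
student=Hiro: ✓ → 93
student=Jude: ✓ → 51
student=Bob: ✗
student=Tara: ✓ → 94
student=Wes: ✓ → 70
student=Carmen: ✓ → 64
student=Uma: ✓ → 90
math_sum = 84 + 64 + 56 + 93 + 51 + 94 + 70 + 64 + 90 = 666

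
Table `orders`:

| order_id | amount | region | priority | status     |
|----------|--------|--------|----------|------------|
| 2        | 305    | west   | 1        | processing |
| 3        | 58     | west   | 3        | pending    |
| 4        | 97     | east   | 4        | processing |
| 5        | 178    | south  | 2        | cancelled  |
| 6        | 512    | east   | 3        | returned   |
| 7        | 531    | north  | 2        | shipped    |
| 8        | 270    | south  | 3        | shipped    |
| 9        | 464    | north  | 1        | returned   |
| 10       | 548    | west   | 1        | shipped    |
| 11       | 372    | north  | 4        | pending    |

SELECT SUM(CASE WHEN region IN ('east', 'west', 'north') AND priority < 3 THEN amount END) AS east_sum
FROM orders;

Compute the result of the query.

order_id=2: ✓ → 305
order_id=3: ✗
order_id=4: ✗
order_id=5: ✗
order_id=6: ✗
order_id=7: ✓ → 531
order_id=8: ✗
order_id=9: ✓ → 464
order_id=10: ✓ → 548
order_id=11: ✗
east_sum = 305 + 531 + 464 + 548 = 1848

1848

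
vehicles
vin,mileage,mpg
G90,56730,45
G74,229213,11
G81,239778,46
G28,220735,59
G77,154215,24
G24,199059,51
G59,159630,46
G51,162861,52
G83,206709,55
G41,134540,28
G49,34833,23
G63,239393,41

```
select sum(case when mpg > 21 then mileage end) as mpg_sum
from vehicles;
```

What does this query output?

1808483

vin=G90: ✓ → 56730
vin=G74: ✗
vin=G81: ✓ → 239778
vin=G28: ✓ → 220735
vin=G77: ✓ → 154215
vin=G24: ✓ → 199059
vin=G59: ✓ → 159630
vin=G51: ✓ → 162861
vin=G83: ✓ → 206709
vin=G41: ✓ → 134540
vin=G49: ✓ → 34833
vin=G63: ✓ → 239393
mpg_sum = 56730 + 239778 + 220735 + 154215 + 199059 + 159630 + 162861 + 206709 + 134540 + 34833 + 239393 = 1808483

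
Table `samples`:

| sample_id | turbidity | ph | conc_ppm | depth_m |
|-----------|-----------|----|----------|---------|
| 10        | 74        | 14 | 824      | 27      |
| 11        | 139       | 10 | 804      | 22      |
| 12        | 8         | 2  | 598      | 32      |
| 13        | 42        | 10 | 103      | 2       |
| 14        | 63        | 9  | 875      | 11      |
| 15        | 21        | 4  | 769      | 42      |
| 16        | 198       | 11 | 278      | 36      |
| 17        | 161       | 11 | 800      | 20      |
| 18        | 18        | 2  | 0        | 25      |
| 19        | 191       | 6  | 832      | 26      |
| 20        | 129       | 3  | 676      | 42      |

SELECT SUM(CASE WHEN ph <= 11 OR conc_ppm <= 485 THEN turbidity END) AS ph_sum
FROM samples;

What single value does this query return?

970

sample_id=10: ✗
sample_id=11: ✓ → 139
sample_id=12: ✓ → 8
sample_id=13: ✓ → 42
sample_id=14: ✓ → 63
sample_id=15: ✓ → 21
sample_id=16: ✓ → 198
sample_id=17: ✓ → 161
sample_id=18: ✓ → 18
sample_id=19: ✓ → 191
sample_id=20: ✓ → 129
ph_sum = 139 + 8 + 42 + 63 + 21 + 198 + 161 + 18 + 191 + 129 = 970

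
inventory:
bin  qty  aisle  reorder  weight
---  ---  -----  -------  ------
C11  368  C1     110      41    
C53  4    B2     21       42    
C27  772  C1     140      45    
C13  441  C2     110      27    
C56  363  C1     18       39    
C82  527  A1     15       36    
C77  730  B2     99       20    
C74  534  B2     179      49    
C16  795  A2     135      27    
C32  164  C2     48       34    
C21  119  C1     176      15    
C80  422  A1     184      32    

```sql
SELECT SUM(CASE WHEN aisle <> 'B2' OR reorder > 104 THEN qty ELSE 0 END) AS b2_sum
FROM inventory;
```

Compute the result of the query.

bin=C11: ✓ → 368
bin=C53: ✗
bin=C27: ✓ → 772
bin=C13: ✓ → 441
bin=C56: ✓ → 363
bin=C82: ✓ → 527
bin=C77: ✗
bin=C74: ✓ → 534
bin=C16: ✓ → 795
bin=C32: ✓ → 164
bin=C21: ✓ → 119
bin=C80: ✓ → 422
b2_sum = 368 + 772 + 441 + 363 + 527 + 534 + 795 + 164 + 119 + 422 = 4505

4505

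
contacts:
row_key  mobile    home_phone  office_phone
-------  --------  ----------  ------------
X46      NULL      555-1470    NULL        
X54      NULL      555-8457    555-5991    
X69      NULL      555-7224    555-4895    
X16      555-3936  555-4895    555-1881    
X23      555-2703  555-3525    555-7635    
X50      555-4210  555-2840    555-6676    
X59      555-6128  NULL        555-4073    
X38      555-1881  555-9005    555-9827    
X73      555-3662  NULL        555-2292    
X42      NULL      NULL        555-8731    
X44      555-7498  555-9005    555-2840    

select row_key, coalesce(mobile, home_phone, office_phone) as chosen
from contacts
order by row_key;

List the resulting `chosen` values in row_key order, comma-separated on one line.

row_key=X16: mobile=555-3936 → 555-3936
row_key=X23: mobile=555-2703 → 555-2703
row_key=X38: mobile=555-1881 → 555-1881
row_key=X42: mobile=NULL, home_phone=NULL, office_phone=555-8731 → 555-8731
row_key=X44: mobile=555-7498 → 555-7498
row_key=X46: mobile=NULL, home_phone=555-1470 → 555-1470
row_key=X50: mobile=555-4210 → 555-4210
row_key=X54: mobile=NULL, home_phone=555-8457 → 555-8457
row_key=X59: mobile=555-6128 → 555-6128
row_key=X69: mobile=NULL, home_phone=555-7224 → 555-7224
row_key=X73: mobile=555-3662 → 555-3662

555-3936, 555-2703, 555-1881, 555-8731, 555-7498, 555-1470, 555-4210, 555-8457, 555-6128, 555-7224, 555-3662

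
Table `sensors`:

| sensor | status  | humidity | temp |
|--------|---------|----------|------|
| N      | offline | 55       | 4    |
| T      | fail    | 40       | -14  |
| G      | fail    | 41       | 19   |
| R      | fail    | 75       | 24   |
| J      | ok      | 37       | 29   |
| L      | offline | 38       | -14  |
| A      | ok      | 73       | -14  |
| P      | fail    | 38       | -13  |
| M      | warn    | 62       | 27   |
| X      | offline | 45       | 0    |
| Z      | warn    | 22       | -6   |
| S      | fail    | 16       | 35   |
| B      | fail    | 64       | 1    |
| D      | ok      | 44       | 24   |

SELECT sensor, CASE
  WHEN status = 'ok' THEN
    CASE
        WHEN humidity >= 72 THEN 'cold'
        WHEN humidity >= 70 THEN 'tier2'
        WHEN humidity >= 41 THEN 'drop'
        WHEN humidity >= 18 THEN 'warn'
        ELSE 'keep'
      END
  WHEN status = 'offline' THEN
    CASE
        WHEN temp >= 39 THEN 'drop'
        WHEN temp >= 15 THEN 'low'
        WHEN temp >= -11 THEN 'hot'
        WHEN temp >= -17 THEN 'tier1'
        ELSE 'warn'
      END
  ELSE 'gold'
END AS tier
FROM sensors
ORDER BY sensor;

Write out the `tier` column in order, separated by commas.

sensor=A: status='ok' → inner[humidity >= 72] → cold
sensor=B: status='fail' → outer ELSE → gold
sensor=D: status='ok' → inner[humidity >= 41] → drop
sensor=G: status='fail' → outer ELSE → gold
sensor=J: status='ok' → inner[humidity >= 18] → warn
sensor=L: status='offline' → inner[temp >= -17] → tier1
sensor=M: status='warn' → outer ELSE → gold
sensor=N: status='offline' → inner[temp >= -11] → hot
sensor=P: status='fail' → outer ELSE → gold
sensor=R: status='fail' → outer ELSE → gold
sensor=S: status='fail' → outer ELSE → gold
sensor=T: status='fail' → outer ELSE → gold
sensor=X: status='offline' → inner[temp >= -11] → hot
sensor=Z: status='warn' → outer ELSE → gold

cold, gold, drop, gold, warn, tier1, gold, hot, gold, gold, gold, gold, hot, gold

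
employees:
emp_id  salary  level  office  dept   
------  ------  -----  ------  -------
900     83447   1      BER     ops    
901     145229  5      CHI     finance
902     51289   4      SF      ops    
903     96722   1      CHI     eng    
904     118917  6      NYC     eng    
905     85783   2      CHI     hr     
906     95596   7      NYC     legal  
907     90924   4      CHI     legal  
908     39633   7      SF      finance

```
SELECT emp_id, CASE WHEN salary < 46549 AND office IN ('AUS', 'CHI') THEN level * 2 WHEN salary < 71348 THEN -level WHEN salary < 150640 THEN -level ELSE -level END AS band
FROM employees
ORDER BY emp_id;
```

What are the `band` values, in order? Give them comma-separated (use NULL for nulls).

emp_id=900: salary < 150640 → -1
emp_id=901: salary < 150640 → -5
emp_id=902: salary < 71348 → -4
emp_id=903: salary < 150640 → -1
emp_id=904: salary < 150640 → -6
emp_id=905: salary < 150640 → -2
emp_id=906: salary < 150640 → -7
emp_id=907: salary < 150640 → -4
emp_id=908: salary < 71348 → -7

-1, -5, -4, -1, -6, -2, -7, -4, -7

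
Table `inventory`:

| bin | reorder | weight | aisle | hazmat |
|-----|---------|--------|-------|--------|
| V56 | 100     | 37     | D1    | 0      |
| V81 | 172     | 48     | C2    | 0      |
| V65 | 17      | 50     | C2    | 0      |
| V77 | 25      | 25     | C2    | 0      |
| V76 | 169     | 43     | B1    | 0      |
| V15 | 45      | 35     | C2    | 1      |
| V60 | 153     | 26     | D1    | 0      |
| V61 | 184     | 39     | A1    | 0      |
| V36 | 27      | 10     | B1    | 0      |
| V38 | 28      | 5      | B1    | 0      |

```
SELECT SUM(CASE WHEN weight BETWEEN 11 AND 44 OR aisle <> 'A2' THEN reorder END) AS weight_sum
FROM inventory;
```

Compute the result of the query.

bin=V56: ✓ → 100
bin=V81: ✓ → 172
bin=V65: ✓ → 17
bin=V77: ✓ → 25
bin=V76: ✓ → 169
bin=V15: ✓ → 45
bin=V60: ✓ → 153
bin=V61: ✓ → 184
bin=V36: ✓ → 27
bin=V38: ✓ → 28
weight_sum = 100 + 172 + 17 + 25 + 169 + 45 + 153 + 184 + 27 + 28 = 920

920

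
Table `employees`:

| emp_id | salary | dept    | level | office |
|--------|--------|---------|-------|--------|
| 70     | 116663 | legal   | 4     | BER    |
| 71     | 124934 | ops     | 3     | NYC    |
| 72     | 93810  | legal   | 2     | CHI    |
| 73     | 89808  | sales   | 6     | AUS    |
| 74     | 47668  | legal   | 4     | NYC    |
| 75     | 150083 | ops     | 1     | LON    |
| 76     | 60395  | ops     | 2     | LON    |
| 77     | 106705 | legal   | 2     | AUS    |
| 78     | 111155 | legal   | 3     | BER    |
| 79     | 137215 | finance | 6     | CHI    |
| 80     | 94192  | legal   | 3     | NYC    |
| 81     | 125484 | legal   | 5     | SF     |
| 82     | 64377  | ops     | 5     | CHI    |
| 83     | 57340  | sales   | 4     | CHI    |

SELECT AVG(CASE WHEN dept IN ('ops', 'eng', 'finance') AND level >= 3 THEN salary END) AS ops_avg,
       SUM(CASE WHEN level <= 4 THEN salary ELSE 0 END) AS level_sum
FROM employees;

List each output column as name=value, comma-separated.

[ops_avg: dept IN ('ops', 'eng', 'finance') AND level >= 3]
emp_id=70: ✗
emp_id=71: ✓ → 124934
emp_id=72: ✗
emp_id=73: ✗
emp_id=74: ✗
emp_id=75: ✗
emp_id=76: ✗
emp_id=77: ✗
emp_id=78: ✗
emp_id=79: ✓ → 137215
emp_id=80: ✗
emp_id=81: ✗
emp_id=82: ✓ → 64377
emp_id=83: ✗
ops_avg = (124934 + 137215 + 64377) / 3 = 108842
—
[level_sum: level <= 4]
emp_id=70: ✓ → 116663
emp_id=71: ✓ → 124934
emp_id=72: ✓ → 93810
emp_id=73: ✗
emp_id=74: ✓ → 47668
emp_id=75: ✓ → 150083
emp_id=76: ✓ → 60395
emp_id=77: ✓ → 106705
emp_id=78: ✓ → 111155
emp_id=79: ✗
emp_id=80: ✓ → 94192
emp_id=81: ✗
emp_id=82: ✗
emp_id=83: ✓ → 57340
level_sum = 116663 + 124934 + 93810 + 47668 + 150083 + 60395 + 106705 + 111155 + 94192 + 57340 = 962945

ops_avg=108842, level_sum=962945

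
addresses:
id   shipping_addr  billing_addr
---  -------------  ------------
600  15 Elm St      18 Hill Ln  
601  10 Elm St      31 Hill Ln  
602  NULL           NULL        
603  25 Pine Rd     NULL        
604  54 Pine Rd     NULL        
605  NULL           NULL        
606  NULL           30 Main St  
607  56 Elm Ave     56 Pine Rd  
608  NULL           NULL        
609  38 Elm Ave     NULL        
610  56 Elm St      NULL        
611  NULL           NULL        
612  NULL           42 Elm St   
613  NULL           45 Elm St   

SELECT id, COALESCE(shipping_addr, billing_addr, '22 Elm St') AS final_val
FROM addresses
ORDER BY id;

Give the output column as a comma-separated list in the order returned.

15 Elm St, 10 Elm St, 22 Elm St, 25 Pine Rd, 54 Pine Rd, 22 Elm St, 30 Main St, 56 Elm Ave, 22 Elm St, 38 Elm Ave, 56 Elm St, 22 Elm St, 42 Elm St, 45 Elm St

id=600: shipping_addr=15 Elm St → 15 Elm St
id=601: shipping_addr=10 Elm St → 10 Elm St
id=602: shipping_addr=NULL, billing_addr=NULL, → literal 22 Elm St → 22 Elm St
id=603: shipping_addr=25 Pine Rd → 25 Pine Rd
id=604: shipping_addr=54 Pine Rd → 54 Pine Rd
id=605: shipping_addr=NULL, billing_addr=NULL, → literal 22 Elm St → 22 Elm St
id=606: shipping_addr=NULL, billing_addr=30 Main St → 30 Main St
id=607: shipping_addr=56 Elm Ave → 56 Elm Ave
id=608: shipping_addr=NULL, billing_addr=NULL, → literal 22 Elm St → 22 Elm St
id=609: shipping_addr=38 Elm Ave → 38 Elm Ave
id=610: shipping_addr=56 Elm St → 56 Elm St
id=611: shipping_addr=NULL, billing_addr=NULL, → literal 22 Elm St → 22 Elm St
id=612: shipping_addr=NULL, billing_addr=42 Elm St → 42 Elm St
id=613: shipping_addr=NULL, billing_addr=45 Elm St → 45 Elm St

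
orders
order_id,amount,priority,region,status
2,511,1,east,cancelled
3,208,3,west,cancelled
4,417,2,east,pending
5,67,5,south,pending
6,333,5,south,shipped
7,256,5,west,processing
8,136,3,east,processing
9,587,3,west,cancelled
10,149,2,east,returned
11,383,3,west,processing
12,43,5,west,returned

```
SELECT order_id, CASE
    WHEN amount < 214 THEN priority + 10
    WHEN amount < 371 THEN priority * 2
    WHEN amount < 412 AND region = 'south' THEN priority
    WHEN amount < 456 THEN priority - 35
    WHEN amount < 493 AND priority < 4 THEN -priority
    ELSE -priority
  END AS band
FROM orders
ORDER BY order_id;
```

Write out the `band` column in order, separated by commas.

-1, 13, -33, 15, 10, 10, 13, -3, 12, -32, 15

order_id=2: ELSE → -1
order_id=3: amount < 214 → 13
order_id=4: amount < 456 → -33
order_id=5: amount < 214 → 15
order_id=6: amount < 371 → 10
order_id=7: amount < 371 → 10
order_id=8: amount < 214 → 13
order_id=9: ELSE → -3
order_id=10: amount < 214 → 12
order_id=11: amount < 456 → -32
order_id=12: amount < 214 → 15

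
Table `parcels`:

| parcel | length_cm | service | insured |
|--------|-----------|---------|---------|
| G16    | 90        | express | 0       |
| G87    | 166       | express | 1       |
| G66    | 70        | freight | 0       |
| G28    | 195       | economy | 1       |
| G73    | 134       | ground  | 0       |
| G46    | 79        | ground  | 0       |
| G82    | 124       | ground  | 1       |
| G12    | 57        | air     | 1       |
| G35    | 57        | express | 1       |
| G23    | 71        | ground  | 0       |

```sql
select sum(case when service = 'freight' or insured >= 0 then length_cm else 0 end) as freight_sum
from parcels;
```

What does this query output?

1043

parcel=G16: ✓ → 90
parcel=G87: ✓ → 166
parcel=G66: ✓ → 70
parcel=G28: ✓ → 195
parcel=G73: ✓ → 134
parcel=G46: ✓ → 79
parcel=G82: ✓ → 124
parcel=G12: ✓ → 57
parcel=G35: ✓ → 57
parcel=G23: ✓ → 71
freight_sum = 90 + 166 + 70 + 195 + 134 + 79 + 124 + 57 + 57 + 71 = 1043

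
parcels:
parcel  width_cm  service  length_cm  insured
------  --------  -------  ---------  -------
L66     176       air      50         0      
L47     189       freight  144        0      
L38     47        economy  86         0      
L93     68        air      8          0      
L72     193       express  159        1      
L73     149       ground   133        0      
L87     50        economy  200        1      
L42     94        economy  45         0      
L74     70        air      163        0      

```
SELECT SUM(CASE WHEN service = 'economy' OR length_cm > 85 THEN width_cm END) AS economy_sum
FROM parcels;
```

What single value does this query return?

parcel=L66: ✗
parcel=L47: ✓ → 189
parcel=L38: ✓ → 47
parcel=L93: ✗
parcel=L72: ✓ → 193
parcel=L73: ✓ → 149
parcel=L87: ✓ → 50
parcel=L42: ✓ → 94
parcel=L74: ✓ → 70
economy_sum = 189 + 47 + 193 + 149 + 50 + 94 + 70 = 792

792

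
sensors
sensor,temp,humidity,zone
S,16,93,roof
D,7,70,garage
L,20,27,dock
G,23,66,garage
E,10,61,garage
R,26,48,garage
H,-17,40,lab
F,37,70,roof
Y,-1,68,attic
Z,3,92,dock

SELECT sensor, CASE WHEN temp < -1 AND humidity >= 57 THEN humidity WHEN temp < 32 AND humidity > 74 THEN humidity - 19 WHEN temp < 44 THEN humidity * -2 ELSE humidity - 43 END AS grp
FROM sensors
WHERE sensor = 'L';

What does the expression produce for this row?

-54

sensor = L: temp=20, humidity=27, zone=dock.
temp < -1 AND humidity >= 57 → false
temp < 32 AND humidity > 74 → false
temp < 44 → true → -54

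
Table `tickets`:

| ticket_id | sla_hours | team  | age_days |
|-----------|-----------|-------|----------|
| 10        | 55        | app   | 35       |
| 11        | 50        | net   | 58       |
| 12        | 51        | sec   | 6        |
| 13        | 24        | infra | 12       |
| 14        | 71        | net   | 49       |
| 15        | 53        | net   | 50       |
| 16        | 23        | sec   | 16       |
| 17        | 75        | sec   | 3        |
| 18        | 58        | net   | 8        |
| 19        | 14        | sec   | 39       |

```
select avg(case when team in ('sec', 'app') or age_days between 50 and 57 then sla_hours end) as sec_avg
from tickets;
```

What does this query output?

45.1666666667

ticket_id=10: ✓ → 55
ticket_id=11: ✗
ticket_id=12: ✓ → 51
ticket_id=13: ✗
ticket_id=14: ✗
ticket_id=15: ✓ → 53
ticket_id=16: ✓ → 23
ticket_id=17: ✓ → 75
ticket_id=18: ✗
ticket_id=19: ✓ → 14
sec_avg = (55 + 51 + 53 + 23 + 75 + 14) / 6 = 45.1666666667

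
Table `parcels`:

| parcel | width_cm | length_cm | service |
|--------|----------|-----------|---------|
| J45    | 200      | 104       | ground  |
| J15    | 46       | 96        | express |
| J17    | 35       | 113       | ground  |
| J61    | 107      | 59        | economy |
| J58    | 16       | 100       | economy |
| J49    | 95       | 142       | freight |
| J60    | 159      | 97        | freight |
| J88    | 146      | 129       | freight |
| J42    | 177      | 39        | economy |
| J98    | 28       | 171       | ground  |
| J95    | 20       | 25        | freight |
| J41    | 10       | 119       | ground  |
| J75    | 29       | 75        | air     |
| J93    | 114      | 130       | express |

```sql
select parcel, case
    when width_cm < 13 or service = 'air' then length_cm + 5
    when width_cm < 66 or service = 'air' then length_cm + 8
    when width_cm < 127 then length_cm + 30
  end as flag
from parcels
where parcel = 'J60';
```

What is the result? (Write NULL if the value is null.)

NULL

parcel = J60: width_cm=159, length_cm=97, service=freight.
width_cm < 13 or service = 'air' → false
width_cm < 66 or service = 'air' → false
width_cm < 127 → false
No WHEN matched and there is no ELSE, so the CASE yields NULL.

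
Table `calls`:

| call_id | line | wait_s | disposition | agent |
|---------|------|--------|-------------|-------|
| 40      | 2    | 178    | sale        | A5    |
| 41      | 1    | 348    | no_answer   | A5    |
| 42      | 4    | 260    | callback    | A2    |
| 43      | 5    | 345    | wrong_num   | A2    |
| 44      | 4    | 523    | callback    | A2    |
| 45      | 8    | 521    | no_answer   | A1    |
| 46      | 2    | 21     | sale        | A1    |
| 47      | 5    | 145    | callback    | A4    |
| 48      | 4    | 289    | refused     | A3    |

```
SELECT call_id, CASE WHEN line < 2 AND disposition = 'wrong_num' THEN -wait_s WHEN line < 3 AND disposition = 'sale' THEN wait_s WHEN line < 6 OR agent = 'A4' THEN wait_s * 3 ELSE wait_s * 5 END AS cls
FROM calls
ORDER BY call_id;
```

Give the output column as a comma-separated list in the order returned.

call_id=40: line < 3 AND disposition = 'sale' → 178
call_id=41: line < 6 OR agent = 'A4' → 1044
call_id=42: line < 6 OR agent = 'A4' → 780
call_id=43: line < 6 OR agent = 'A4' → 1035
call_id=44: line < 6 OR agent = 'A4' → 1569
call_id=45: ELSE → 2605
call_id=46: line < 3 AND disposition = 'sale' → 21
call_id=47: line < 6 OR agent = 'A4' → 435
call_id=48: line < 6 OR agent = 'A4' → 867

178, 1044, 780, 1035, 1569, 2605, 21, 435, 867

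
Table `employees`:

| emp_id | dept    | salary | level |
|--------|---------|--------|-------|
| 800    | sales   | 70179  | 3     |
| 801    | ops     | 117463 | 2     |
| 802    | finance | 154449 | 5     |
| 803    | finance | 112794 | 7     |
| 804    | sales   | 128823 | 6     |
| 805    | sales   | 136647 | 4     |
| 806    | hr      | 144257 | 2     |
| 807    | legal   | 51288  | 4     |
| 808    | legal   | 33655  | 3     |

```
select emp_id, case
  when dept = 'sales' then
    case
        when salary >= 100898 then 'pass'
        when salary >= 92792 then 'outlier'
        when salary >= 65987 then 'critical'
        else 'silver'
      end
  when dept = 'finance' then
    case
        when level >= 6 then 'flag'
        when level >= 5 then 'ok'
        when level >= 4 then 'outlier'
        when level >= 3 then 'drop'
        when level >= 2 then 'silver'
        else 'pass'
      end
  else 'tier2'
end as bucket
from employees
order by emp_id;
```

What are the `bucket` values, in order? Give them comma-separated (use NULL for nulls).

emp_id=800: dept='sales' → inner[salary >= 65987] → critical
emp_id=801: dept='ops' → outer ELSE → tier2
emp_id=802: dept='finance' → inner[level >= 5] → ok
emp_id=803: dept='finance' → inner[level >= 6] → flag
emp_id=804: dept='sales' → inner[salary >= 100898] → pass
emp_id=805: dept='sales' → inner[salary >= 100898] → pass
emp_id=806: dept='hr' → outer ELSE → tier2
emp_id=807: dept='legal' → outer ELSE → tier2
emp_id=808: dept='legal' → outer ELSE → tier2

critical, tier2, ok, flag, pass, pass, tier2, tier2, tier2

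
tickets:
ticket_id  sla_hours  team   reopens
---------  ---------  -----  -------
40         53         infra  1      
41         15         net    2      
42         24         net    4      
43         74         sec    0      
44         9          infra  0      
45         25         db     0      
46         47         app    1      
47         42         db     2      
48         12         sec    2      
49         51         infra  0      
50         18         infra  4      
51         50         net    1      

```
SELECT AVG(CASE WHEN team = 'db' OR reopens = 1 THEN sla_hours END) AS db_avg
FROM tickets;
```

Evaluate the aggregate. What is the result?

43.4

ticket_id=40: ✓ → 53
ticket_id=41: ✗
ticket_id=42: ✗
ticket_id=43: ✗
ticket_id=44: ✗
ticket_id=45: ✓ → 25
ticket_id=46: ✓ → 47
ticket_id=47: ✓ → 42
ticket_id=48: ✗
ticket_id=49: ✗
ticket_id=50: ✗
ticket_id=51: ✓ → 50
db_avg = (53 + 25 + 47 + 42 + 50) / 5 = 43.4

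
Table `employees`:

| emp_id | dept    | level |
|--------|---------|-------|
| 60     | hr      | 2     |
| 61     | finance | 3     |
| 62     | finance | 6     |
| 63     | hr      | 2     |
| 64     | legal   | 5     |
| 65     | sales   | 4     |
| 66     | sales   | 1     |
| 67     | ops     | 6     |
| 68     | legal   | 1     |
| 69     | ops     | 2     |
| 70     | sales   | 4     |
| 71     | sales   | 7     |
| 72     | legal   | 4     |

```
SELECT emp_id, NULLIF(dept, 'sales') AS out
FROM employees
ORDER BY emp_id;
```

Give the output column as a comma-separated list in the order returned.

emp_id=60: dept=hr vs sales: differ → hr
emp_id=61: dept=finance vs sales: differ → finance
emp_id=62: dept=finance vs sales: differ → finance
emp_id=63: dept=hr vs sales: differ → hr
emp_id=64: dept=legal vs sales: differ → legal
emp_id=65: dept=sales vs sales: equal → NULL
emp_id=66: dept=sales vs sales: equal → NULL
emp_id=67: dept=ops vs sales: differ → ops
emp_id=68: dept=legal vs sales: differ → legal
emp_id=69: dept=ops vs sales: differ → ops
emp_id=70: dept=sales vs sales: equal → NULL
emp_id=71: dept=sales vs sales: equal → NULL
emp_id=72: dept=legal vs sales: differ → legal

hr, finance, finance, hr, legal, NULL, NULL, ops, legal, ops, NULL, NULL, legal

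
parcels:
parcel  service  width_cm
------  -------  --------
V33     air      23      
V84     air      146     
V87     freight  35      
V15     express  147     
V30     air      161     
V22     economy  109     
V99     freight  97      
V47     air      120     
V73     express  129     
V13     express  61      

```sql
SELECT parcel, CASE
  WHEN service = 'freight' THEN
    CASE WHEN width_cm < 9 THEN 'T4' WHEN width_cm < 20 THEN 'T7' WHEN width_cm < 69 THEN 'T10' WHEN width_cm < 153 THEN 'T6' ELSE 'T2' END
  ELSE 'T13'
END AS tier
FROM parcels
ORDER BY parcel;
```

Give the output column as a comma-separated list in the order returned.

parcel=V13: service='express' → outer ELSE → T13
parcel=V15: service='express' → outer ELSE → T13
parcel=V22: service='economy' → outer ELSE → T13
parcel=V30: service='air' → outer ELSE → T13
parcel=V33: service='air' → outer ELSE → T13
parcel=V47: service='air' → outer ELSE → T13
parcel=V73: service='express' → outer ELSE → T13
parcel=V84: service='air' → outer ELSE → T13
parcel=V87: service='freight' → inner[width_cm < 69] → T10
parcel=V99: service='freight' → inner[width_cm < 153] → T6

T13, T13, T13, T13, T13, T13, T13, T13, T10, T6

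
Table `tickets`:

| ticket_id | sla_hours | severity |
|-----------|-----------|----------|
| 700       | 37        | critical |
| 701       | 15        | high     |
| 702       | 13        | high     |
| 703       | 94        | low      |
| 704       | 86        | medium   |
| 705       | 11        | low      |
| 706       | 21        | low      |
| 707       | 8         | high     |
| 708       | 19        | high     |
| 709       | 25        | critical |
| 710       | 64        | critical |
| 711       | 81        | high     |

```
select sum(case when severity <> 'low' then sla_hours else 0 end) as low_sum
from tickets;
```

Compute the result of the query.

ticket_id=700: ✓ → 37
ticket_id=701: ✓ → 15
ticket_id=702: ✓ → 13
ticket_id=703: ✗
ticket_id=704: ✓ → 86
ticket_id=705: ✗
ticket_id=706: ✗
ticket_id=707: ✓ → 8
ticket_id=708: ✓ → 19
ticket_id=709: ✓ → 25
ticket_id=710: ✓ → 64
ticket_id=711: ✓ → 81
low_sum = 37 + 15 + 13 + 86 + 8 + 19 + 25 + 64 + 81 = 348

348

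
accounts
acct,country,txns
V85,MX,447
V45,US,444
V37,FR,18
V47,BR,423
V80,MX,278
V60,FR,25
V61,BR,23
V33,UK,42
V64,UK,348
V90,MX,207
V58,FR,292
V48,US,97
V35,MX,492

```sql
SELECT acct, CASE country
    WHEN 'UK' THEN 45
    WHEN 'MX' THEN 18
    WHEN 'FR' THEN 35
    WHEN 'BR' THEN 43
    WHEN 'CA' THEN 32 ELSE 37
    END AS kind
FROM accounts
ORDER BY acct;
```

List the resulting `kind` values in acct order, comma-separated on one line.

acct=V33: country='UK' → 45
acct=V35: country='MX' → 18
acct=V37: country='FR' → 35
acct=V45: ELSE → 37
acct=V47: country='BR' → 43
acct=V48: ELSE → 37
acct=V58: country='FR' → 35
acct=V60: country='FR' → 35
acct=V61: country='BR' → 43
acct=V64: country='UK' → 45
acct=V80: country='MX' → 18
acct=V85: country='MX' → 18
acct=V90: country='MX' → 18

45, 18, 35, 37, 43, 37, 35, 35, 43, 45, 18, 18, 18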